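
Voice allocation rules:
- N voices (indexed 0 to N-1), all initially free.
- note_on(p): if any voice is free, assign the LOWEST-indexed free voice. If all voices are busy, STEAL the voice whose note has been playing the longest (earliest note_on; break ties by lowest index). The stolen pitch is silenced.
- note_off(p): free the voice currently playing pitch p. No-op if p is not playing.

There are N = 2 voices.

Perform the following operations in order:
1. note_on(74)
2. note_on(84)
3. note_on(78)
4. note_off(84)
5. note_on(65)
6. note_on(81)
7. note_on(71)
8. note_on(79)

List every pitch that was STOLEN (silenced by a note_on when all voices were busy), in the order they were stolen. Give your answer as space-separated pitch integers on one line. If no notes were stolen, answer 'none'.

Answer: 74 78 65 81

Derivation:
Op 1: note_on(74): voice 0 is free -> assigned | voices=[74 -]
Op 2: note_on(84): voice 1 is free -> assigned | voices=[74 84]
Op 3: note_on(78): all voices busy, STEAL voice 0 (pitch 74, oldest) -> assign | voices=[78 84]
Op 4: note_off(84): free voice 1 | voices=[78 -]
Op 5: note_on(65): voice 1 is free -> assigned | voices=[78 65]
Op 6: note_on(81): all voices busy, STEAL voice 0 (pitch 78, oldest) -> assign | voices=[81 65]
Op 7: note_on(71): all voices busy, STEAL voice 1 (pitch 65, oldest) -> assign | voices=[81 71]
Op 8: note_on(79): all voices busy, STEAL voice 0 (pitch 81, oldest) -> assign | voices=[79 71]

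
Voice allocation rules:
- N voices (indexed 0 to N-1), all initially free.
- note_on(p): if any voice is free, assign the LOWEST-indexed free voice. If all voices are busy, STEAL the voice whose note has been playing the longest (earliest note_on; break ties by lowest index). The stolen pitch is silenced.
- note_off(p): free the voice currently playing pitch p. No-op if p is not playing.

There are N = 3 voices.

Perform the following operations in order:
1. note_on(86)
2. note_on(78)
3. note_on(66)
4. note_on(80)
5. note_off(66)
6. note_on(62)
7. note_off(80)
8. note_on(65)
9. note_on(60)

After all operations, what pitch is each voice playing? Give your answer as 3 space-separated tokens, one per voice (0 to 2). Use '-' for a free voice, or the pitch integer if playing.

Answer: 65 60 62

Derivation:
Op 1: note_on(86): voice 0 is free -> assigned | voices=[86 - -]
Op 2: note_on(78): voice 1 is free -> assigned | voices=[86 78 -]
Op 3: note_on(66): voice 2 is free -> assigned | voices=[86 78 66]
Op 4: note_on(80): all voices busy, STEAL voice 0 (pitch 86, oldest) -> assign | voices=[80 78 66]
Op 5: note_off(66): free voice 2 | voices=[80 78 -]
Op 6: note_on(62): voice 2 is free -> assigned | voices=[80 78 62]
Op 7: note_off(80): free voice 0 | voices=[- 78 62]
Op 8: note_on(65): voice 0 is free -> assigned | voices=[65 78 62]
Op 9: note_on(60): all voices busy, STEAL voice 1 (pitch 78, oldest) -> assign | voices=[65 60 62]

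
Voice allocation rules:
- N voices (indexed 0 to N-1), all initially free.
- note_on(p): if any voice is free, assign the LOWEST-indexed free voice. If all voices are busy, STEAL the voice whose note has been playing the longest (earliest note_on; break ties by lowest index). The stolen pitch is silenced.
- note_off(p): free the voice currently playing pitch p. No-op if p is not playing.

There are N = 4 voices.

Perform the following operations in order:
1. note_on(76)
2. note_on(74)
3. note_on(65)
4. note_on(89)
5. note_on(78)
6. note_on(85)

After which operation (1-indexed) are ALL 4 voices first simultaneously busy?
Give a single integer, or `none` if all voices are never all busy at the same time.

Op 1: note_on(76): voice 0 is free -> assigned | voices=[76 - - -]
Op 2: note_on(74): voice 1 is free -> assigned | voices=[76 74 - -]
Op 3: note_on(65): voice 2 is free -> assigned | voices=[76 74 65 -]
Op 4: note_on(89): voice 3 is free -> assigned | voices=[76 74 65 89]
Op 5: note_on(78): all voices busy, STEAL voice 0 (pitch 76, oldest) -> assign | voices=[78 74 65 89]
Op 6: note_on(85): all voices busy, STEAL voice 1 (pitch 74, oldest) -> assign | voices=[78 85 65 89]

Answer: 4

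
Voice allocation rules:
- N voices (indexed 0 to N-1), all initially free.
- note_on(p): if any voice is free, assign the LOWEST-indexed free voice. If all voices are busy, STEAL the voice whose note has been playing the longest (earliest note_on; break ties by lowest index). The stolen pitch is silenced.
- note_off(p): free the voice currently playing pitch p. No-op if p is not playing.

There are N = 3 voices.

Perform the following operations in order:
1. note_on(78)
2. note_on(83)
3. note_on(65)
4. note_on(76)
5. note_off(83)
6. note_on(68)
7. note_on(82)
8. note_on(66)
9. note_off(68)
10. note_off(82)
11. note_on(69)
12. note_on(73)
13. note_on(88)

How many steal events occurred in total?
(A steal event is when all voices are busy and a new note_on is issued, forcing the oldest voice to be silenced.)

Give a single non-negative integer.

Op 1: note_on(78): voice 0 is free -> assigned | voices=[78 - -]
Op 2: note_on(83): voice 1 is free -> assigned | voices=[78 83 -]
Op 3: note_on(65): voice 2 is free -> assigned | voices=[78 83 65]
Op 4: note_on(76): all voices busy, STEAL voice 0 (pitch 78, oldest) -> assign | voices=[76 83 65]
Op 5: note_off(83): free voice 1 | voices=[76 - 65]
Op 6: note_on(68): voice 1 is free -> assigned | voices=[76 68 65]
Op 7: note_on(82): all voices busy, STEAL voice 2 (pitch 65, oldest) -> assign | voices=[76 68 82]
Op 8: note_on(66): all voices busy, STEAL voice 0 (pitch 76, oldest) -> assign | voices=[66 68 82]
Op 9: note_off(68): free voice 1 | voices=[66 - 82]
Op 10: note_off(82): free voice 2 | voices=[66 - -]
Op 11: note_on(69): voice 1 is free -> assigned | voices=[66 69 -]
Op 12: note_on(73): voice 2 is free -> assigned | voices=[66 69 73]
Op 13: note_on(88): all voices busy, STEAL voice 0 (pitch 66, oldest) -> assign | voices=[88 69 73]

Answer: 4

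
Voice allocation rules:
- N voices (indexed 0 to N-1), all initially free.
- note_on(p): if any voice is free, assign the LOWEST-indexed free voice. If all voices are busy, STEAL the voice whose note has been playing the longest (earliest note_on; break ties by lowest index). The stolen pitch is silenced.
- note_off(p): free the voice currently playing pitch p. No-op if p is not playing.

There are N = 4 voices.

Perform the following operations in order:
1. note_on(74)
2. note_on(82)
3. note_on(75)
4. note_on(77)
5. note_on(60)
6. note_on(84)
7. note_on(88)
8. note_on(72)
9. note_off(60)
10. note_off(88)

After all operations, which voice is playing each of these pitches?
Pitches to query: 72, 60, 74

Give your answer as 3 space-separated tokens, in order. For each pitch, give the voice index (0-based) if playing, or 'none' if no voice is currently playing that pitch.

Answer: 3 none none

Derivation:
Op 1: note_on(74): voice 0 is free -> assigned | voices=[74 - - -]
Op 2: note_on(82): voice 1 is free -> assigned | voices=[74 82 - -]
Op 3: note_on(75): voice 2 is free -> assigned | voices=[74 82 75 -]
Op 4: note_on(77): voice 3 is free -> assigned | voices=[74 82 75 77]
Op 5: note_on(60): all voices busy, STEAL voice 0 (pitch 74, oldest) -> assign | voices=[60 82 75 77]
Op 6: note_on(84): all voices busy, STEAL voice 1 (pitch 82, oldest) -> assign | voices=[60 84 75 77]
Op 7: note_on(88): all voices busy, STEAL voice 2 (pitch 75, oldest) -> assign | voices=[60 84 88 77]
Op 8: note_on(72): all voices busy, STEAL voice 3 (pitch 77, oldest) -> assign | voices=[60 84 88 72]
Op 9: note_off(60): free voice 0 | voices=[- 84 88 72]
Op 10: note_off(88): free voice 2 | voices=[- 84 - 72]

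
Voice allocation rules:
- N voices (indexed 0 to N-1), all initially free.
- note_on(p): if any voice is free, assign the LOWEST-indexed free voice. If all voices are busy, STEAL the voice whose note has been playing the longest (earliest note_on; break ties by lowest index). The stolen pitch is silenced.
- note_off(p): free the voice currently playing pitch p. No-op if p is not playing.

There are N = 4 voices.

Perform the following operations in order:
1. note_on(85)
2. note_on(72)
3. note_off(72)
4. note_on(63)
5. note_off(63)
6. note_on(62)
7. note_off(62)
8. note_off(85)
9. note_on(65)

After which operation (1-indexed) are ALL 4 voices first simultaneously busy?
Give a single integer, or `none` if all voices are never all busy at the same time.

Op 1: note_on(85): voice 0 is free -> assigned | voices=[85 - - -]
Op 2: note_on(72): voice 1 is free -> assigned | voices=[85 72 - -]
Op 3: note_off(72): free voice 1 | voices=[85 - - -]
Op 4: note_on(63): voice 1 is free -> assigned | voices=[85 63 - -]
Op 5: note_off(63): free voice 1 | voices=[85 - - -]
Op 6: note_on(62): voice 1 is free -> assigned | voices=[85 62 - -]
Op 7: note_off(62): free voice 1 | voices=[85 - - -]
Op 8: note_off(85): free voice 0 | voices=[- - - -]
Op 9: note_on(65): voice 0 is free -> assigned | voices=[65 - - -]

Answer: none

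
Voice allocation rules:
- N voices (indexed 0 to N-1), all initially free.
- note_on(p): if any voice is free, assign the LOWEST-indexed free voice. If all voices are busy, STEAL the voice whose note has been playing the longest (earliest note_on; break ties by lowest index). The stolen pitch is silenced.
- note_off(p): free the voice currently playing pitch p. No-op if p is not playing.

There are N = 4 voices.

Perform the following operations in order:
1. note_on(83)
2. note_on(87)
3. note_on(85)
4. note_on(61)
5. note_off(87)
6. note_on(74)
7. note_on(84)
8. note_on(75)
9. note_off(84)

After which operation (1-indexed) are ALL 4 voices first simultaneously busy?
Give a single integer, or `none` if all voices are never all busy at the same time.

Answer: 4

Derivation:
Op 1: note_on(83): voice 0 is free -> assigned | voices=[83 - - -]
Op 2: note_on(87): voice 1 is free -> assigned | voices=[83 87 - -]
Op 3: note_on(85): voice 2 is free -> assigned | voices=[83 87 85 -]
Op 4: note_on(61): voice 3 is free -> assigned | voices=[83 87 85 61]
Op 5: note_off(87): free voice 1 | voices=[83 - 85 61]
Op 6: note_on(74): voice 1 is free -> assigned | voices=[83 74 85 61]
Op 7: note_on(84): all voices busy, STEAL voice 0 (pitch 83, oldest) -> assign | voices=[84 74 85 61]
Op 8: note_on(75): all voices busy, STEAL voice 2 (pitch 85, oldest) -> assign | voices=[84 74 75 61]
Op 9: note_off(84): free voice 0 | voices=[- 74 75 61]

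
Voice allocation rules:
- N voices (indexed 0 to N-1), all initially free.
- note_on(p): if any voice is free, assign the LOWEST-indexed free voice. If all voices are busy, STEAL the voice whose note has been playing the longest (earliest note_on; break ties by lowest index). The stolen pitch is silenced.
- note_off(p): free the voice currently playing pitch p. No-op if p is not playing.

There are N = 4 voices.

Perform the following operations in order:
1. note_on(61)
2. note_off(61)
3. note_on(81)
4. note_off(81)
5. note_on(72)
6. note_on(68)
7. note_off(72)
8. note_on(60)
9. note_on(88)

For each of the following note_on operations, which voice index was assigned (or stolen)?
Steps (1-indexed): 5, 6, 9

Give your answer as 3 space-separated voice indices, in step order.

Op 1: note_on(61): voice 0 is free -> assigned | voices=[61 - - -]
Op 2: note_off(61): free voice 0 | voices=[- - - -]
Op 3: note_on(81): voice 0 is free -> assigned | voices=[81 - - -]
Op 4: note_off(81): free voice 0 | voices=[- - - -]
Op 5: note_on(72): voice 0 is free -> assigned | voices=[72 - - -]
Op 6: note_on(68): voice 1 is free -> assigned | voices=[72 68 - -]
Op 7: note_off(72): free voice 0 | voices=[- 68 - -]
Op 8: note_on(60): voice 0 is free -> assigned | voices=[60 68 - -]
Op 9: note_on(88): voice 2 is free -> assigned | voices=[60 68 88 -]

Answer: 0 1 2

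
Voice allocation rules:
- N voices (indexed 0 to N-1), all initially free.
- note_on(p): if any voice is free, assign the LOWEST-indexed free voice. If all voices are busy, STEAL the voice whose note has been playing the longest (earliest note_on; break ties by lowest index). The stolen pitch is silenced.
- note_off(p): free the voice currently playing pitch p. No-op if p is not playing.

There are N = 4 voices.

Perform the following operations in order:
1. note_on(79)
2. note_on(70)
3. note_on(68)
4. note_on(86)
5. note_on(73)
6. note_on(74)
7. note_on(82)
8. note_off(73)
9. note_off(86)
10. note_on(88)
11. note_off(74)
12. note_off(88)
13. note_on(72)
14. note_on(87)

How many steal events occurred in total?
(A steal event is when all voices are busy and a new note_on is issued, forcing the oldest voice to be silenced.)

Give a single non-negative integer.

Op 1: note_on(79): voice 0 is free -> assigned | voices=[79 - - -]
Op 2: note_on(70): voice 1 is free -> assigned | voices=[79 70 - -]
Op 3: note_on(68): voice 2 is free -> assigned | voices=[79 70 68 -]
Op 4: note_on(86): voice 3 is free -> assigned | voices=[79 70 68 86]
Op 5: note_on(73): all voices busy, STEAL voice 0 (pitch 79, oldest) -> assign | voices=[73 70 68 86]
Op 6: note_on(74): all voices busy, STEAL voice 1 (pitch 70, oldest) -> assign | voices=[73 74 68 86]
Op 7: note_on(82): all voices busy, STEAL voice 2 (pitch 68, oldest) -> assign | voices=[73 74 82 86]
Op 8: note_off(73): free voice 0 | voices=[- 74 82 86]
Op 9: note_off(86): free voice 3 | voices=[- 74 82 -]
Op 10: note_on(88): voice 0 is free -> assigned | voices=[88 74 82 -]
Op 11: note_off(74): free voice 1 | voices=[88 - 82 -]
Op 12: note_off(88): free voice 0 | voices=[- - 82 -]
Op 13: note_on(72): voice 0 is free -> assigned | voices=[72 - 82 -]
Op 14: note_on(87): voice 1 is free -> assigned | voices=[72 87 82 -]

Answer: 3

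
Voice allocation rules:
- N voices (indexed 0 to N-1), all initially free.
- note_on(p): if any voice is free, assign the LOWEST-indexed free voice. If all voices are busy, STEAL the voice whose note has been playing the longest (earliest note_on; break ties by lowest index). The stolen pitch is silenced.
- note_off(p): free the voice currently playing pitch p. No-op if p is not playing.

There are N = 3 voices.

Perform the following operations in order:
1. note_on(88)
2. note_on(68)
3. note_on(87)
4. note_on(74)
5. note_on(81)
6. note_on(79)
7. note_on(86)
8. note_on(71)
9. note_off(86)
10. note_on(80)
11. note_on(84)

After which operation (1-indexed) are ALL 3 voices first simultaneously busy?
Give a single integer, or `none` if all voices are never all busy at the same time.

Op 1: note_on(88): voice 0 is free -> assigned | voices=[88 - -]
Op 2: note_on(68): voice 1 is free -> assigned | voices=[88 68 -]
Op 3: note_on(87): voice 2 is free -> assigned | voices=[88 68 87]
Op 4: note_on(74): all voices busy, STEAL voice 0 (pitch 88, oldest) -> assign | voices=[74 68 87]
Op 5: note_on(81): all voices busy, STEAL voice 1 (pitch 68, oldest) -> assign | voices=[74 81 87]
Op 6: note_on(79): all voices busy, STEAL voice 2 (pitch 87, oldest) -> assign | voices=[74 81 79]
Op 7: note_on(86): all voices busy, STEAL voice 0 (pitch 74, oldest) -> assign | voices=[86 81 79]
Op 8: note_on(71): all voices busy, STEAL voice 1 (pitch 81, oldest) -> assign | voices=[86 71 79]
Op 9: note_off(86): free voice 0 | voices=[- 71 79]
Op 10: note_on(80): voice 0 is free -> assigned | voices=[80 71 79]
Op 11: note_on(84): all voices busy, STEAL voice 2 (pitch 79, oldest) -> assign | voices=[80 71 84]

Answer: 3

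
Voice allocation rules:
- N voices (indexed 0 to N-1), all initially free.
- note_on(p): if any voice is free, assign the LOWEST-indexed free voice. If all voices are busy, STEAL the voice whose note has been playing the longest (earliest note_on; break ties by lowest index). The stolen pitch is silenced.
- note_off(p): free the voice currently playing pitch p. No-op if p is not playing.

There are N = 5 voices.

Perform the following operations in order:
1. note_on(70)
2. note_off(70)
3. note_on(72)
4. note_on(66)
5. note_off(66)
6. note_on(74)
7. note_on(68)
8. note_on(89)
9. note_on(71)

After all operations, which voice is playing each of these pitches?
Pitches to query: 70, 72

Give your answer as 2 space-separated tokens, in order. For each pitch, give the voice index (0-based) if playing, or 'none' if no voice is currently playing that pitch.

Op 1: note_on(70): voice 0 is free -> assigned | voices=[70 - - - -]
Op 2: note_off(70): free voice 0 | voices=[- - - - -]
Op 3: note_on(72): voice 0 is free -> assigned | voices=[72 - - - -]
Op 4: note_on(66): voice 1 is free -> assigned | voices=[72 66 - - -]
Op 5: note_off(66): free voice 1 | voices=[72 - - - -]
Op 6: note_on(74): voice 1 is free -> assigned | voices=[72 74 - - -]
Op 7: note_on(68): voice 2 is free -> assigned | voices=[72 74 68 - -]
Op 8: note_on(89): voice 3 is free -> assigned | voices=[72 74 68 89 -]
Op 9: note_on(71): voice 4 is free -> assigned | voices=[72 74 68 89 71]

Answer: none 0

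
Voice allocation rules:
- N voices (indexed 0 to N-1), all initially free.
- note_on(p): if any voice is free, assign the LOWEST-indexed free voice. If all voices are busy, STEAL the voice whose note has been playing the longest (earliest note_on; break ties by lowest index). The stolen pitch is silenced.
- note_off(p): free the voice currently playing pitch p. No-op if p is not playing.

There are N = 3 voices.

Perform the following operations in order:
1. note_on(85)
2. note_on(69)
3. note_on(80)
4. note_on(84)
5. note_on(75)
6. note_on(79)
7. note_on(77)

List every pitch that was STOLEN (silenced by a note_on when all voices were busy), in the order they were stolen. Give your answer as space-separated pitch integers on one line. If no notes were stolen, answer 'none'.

Op 1: note_on(85): voice 0 is free -> assigned | voices=[85 - -]
Op 2: note_on(69): voice 1 is free -> assigned | voices=[85 69 -]
Op 3: note_on(80): voice 2 is free -> assigned | voices=[85 69 80]
Op 4: note_on(84): all voices busy, STEAL voice 0 (pitch 85, oldest) -> assign | voices=[84 69 80]
Op 5: note_on(75): all voices busy, STEAL voice 1 (pitch 69, oldest) -> assign | voices=[84 75 80]
Op 6: note_on(79): all voices busy, STEAL voice 2 (pitch 80, oldest) -> assign | voices=[84 75 79]
Op 7: note_on(77): all voices busy, STEAL voice 0 (pitch 84, oldest) -> assign | voices=[77 75 79]

Answer: 85 69 80 84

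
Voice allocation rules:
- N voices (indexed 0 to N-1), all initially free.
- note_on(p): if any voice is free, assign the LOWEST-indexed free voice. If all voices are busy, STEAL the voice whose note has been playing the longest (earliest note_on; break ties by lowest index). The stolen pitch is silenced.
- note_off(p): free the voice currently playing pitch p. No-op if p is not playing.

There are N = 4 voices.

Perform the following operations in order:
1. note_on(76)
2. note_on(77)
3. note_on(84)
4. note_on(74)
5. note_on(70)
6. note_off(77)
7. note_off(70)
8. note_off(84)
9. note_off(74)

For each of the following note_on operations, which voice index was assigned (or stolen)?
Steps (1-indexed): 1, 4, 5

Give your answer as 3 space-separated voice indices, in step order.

Answer: 0 3 0

Derivation:
Op 1: note_on(76): voice 0 is free -> assigned | voices=[76 - - -]
Op 2: note_on(77): voice 1 is free -> assigned | voices=[76 77 - -]
Op 3: note_on(84): voice 2 is free -> assigned | voices=[76 77 84 -]
Op 4: note_on(74): voice 3 is free -> assigned | voices=[76 77 84 74]
Op 5: note_on(70): all voices busy, STEAL voice 0 (pitch 76, oldest) -> assign | voices=[70 77 84 74]
Op 6: note_off(77): free voice 1 | voices=[70 - 84 74]
Op 7: note_off(70): free voice 0 | voices=[- - 84 74]
Op 8: note_off(84): free voice 2 | voices=[- - - 74]
Op 9: note_off(74): free voice 3 | voices=[- - - -]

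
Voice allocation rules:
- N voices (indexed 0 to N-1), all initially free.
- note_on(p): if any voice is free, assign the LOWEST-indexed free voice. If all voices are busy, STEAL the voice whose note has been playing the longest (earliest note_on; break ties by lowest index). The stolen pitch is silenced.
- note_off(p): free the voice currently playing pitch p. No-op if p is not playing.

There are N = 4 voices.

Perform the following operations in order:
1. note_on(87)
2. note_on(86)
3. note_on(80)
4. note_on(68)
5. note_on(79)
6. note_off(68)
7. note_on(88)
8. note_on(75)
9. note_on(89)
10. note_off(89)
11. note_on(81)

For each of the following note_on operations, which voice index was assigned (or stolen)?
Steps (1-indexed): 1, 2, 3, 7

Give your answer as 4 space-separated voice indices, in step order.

Op 1: note_on(87): voice 0 is free -> assigned | voices=[87 - - -]
Op 2: note_on(86): voice 1 is free -> assigned | voices=[87 86 - -]
Op 3: note_on(80): voice 2 is free -> assigned | voices=[87 86 80 -]
Op 4: note_on(68): voice 3 is free -> assigned | voices=[87 86 80 68]
Op 5: note_on(79): all voices busy, STEAL voice 0 (pitch 87, oldest) -> assign | voices=[79 86 80 68]
Op 6: note_off(68): free voice 3 | voices=[79 86 80 -]
Op 7: note_on(88): voice 3 is free -> assigned | voices=[79 86 80 88]
Op 8: note_on(75): all voices busy, STEAL voice 1 (pitch 86, oldest) -> assign | voices=[79 75 80 88]
Op 9: note_on(89): all voices busy, STEAL voice 2 (pitch 80, oldest) -> assign | voices=[79 75 89 88]
Op 10: note_off(89): free voice 2 | voices=[79 75 - 88]
Op 11: note_on(81): voice 2 is free -> assigned | voices=[79 75 81 88]

Answer: 0 1 2 3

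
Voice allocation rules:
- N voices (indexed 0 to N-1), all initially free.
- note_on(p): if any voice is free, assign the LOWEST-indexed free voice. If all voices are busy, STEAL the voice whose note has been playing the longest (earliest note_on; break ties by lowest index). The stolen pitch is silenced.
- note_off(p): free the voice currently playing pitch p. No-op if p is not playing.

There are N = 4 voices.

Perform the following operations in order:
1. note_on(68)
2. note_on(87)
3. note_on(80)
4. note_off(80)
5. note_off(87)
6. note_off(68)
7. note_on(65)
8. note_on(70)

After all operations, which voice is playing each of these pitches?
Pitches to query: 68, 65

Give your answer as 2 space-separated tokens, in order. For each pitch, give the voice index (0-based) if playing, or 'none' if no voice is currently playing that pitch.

Op 1: note_on(68): voice 0 is free -> assigned | voices=[68 - - -]
Op 2: note_on(87): voice 1 is free -> assigned | voices=[68 87 - -]
Op 3: note_on(80): voice 2 is free -> assigned | voices=[68 87 80 -]
Op 4: note_off(80): free voice 2 | voices=[68 87 - -]
Op 5: note_off(87): free voice 1 | voices=[68 - - -]
Op 6: note_off(68): free voice 0 | voices=[- - - -]
Op 7: note_on(65): voice 0 is free -> assigned | voices=[65 - - -]
Op 8: note_on(70): voice 1 is free -> assigned | voices=[65 70 - -]

Answer: none 0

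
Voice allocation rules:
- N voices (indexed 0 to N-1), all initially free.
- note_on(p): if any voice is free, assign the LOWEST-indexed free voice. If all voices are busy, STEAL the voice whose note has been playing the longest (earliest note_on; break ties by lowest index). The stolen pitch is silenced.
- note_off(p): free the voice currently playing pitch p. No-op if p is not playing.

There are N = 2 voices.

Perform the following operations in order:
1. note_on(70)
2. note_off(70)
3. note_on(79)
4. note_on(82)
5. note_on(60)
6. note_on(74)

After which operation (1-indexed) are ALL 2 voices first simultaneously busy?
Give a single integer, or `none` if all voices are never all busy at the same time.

Answer: 4

Derivation:
Op 1: note_on(70): voice 0 is free -> assigned | voices=[70 -]
Op 2: note_off(70): free voice 0 | voices=[- -]
Op 3: note_on(79): voice 0 is free -> assigned | voices=[79 -]
Op 4: note_on(82): voice 1 is free -> assigned | voices=[79 82]
Op 5: note_on(60): all voices busy, STEAL voice 0 (pitch 79, oldest) -> assign | voices=[60 82]
Op 6: note_on(74): all voices busy, STEAL voice 1 (pitch 82, oldest) -> assign | voices=[60 74]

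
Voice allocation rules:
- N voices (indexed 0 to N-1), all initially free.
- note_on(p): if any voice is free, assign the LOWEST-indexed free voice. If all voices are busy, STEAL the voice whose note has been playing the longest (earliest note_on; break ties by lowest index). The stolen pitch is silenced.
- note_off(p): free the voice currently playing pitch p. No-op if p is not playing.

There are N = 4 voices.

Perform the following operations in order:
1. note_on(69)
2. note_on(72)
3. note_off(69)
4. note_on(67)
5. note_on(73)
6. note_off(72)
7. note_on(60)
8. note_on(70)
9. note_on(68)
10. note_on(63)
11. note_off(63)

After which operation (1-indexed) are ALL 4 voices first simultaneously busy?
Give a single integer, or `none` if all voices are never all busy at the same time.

Answer: 8

Derivation:
Op 1: note_on(69): voice 0 is free -> assigned | voices=[69 - - -]
Op 2: note_on(72): voice 1 is free -> assigned | voices=[69 72 - -]
Op 3: note_off(69): free voice 0 | voices=[- 72 - -]
Op 4: note_on(67): voice 0 is free -> assigned | voices=[67 72 - -]
Op 5: note_on(73): voice 2 is free -> assigned | voices=[67 72 73 -]
Op 6: note_off(72): free voice 1 | voices=[67 - 73 -]
Op 7: note_on(60): voice 1 is free -> assigned | voices=[67 60 73 -]
Op 8: note_on(70): voice 3 is free -> assigned | voices=[67 60 73 70]
Op 9: note_on(68): all voices busy, STEAL voice 0 (pitch 67, oldest) -> assign | voices=[68 60 73 70]
Op 10: note_on(63): all voices busy, STEAL voice 2 (pitch 73, oldest) -> assign | voices=[68 60 63 70]
Op 11: note_off(63): free voice 2 | voices=[68 60 - 70]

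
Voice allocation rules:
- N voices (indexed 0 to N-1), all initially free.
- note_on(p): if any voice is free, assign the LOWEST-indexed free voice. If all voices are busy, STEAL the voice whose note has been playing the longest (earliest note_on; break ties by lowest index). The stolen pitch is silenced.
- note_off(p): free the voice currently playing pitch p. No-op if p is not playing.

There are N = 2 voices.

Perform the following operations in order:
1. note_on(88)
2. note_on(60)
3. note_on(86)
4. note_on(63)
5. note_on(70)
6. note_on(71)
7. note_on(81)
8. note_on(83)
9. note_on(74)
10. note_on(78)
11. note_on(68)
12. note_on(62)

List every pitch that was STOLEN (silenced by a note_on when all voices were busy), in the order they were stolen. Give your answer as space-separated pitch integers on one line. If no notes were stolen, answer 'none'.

Answer: 88 60 86 63 70 71 81 83 74 78

Derivation:
Op 1: note_on(88): voice 0 is free -> assigned | voices=[88 -]
Op 2: note_on(60): voice 1 is free -> assigned | voices=[88 60]
Op 3: note_on(86): all voices busy, STEAL voice 0 (pitch 88, oldest) -> assign | voices=[86 60]
Op 4: note_on(63): all voices busy, STEAL voice 1 (pitch 60, oldest) -> assign | voices=[86 63]
Op 5: note_on(70): all voices busy, STEAL voice 0 (pitch 86, oldest) -> assign | voices=[70 63]
Op 6: note_on(71): all voices busy, STEAL voice 1 (pitch 63, oldest) -> assign | voices=[70 71]
Op 7: note_on(81): all voices busy, STEAL voice 0 (pitch 70, oldest) -> assign | voices=[81 71]
Op 8: note_on(83): all voices busy, STEAL voice 1 (pitch 71, oldest) -> assign | voices=[81 83]
Op 9: note_on(74): all voices busy, STEAL voice 0 (pitch 81, oldest) -> assign | voices=[74 83]
Op 10: note_on(78): all voices busy, STEAL voice 1 (pitch 83, oldest) -> assign | voices=[74 78]
Op 11: note_on(68): all voices busy, STEAL voice 0 (pitch 74, oldest) -> assign | voices=[68 78]
Op 12: note_on(62): all voices busy, STEAL voice 1 (pitch 78, oldest) -> assign | voices=[68 62]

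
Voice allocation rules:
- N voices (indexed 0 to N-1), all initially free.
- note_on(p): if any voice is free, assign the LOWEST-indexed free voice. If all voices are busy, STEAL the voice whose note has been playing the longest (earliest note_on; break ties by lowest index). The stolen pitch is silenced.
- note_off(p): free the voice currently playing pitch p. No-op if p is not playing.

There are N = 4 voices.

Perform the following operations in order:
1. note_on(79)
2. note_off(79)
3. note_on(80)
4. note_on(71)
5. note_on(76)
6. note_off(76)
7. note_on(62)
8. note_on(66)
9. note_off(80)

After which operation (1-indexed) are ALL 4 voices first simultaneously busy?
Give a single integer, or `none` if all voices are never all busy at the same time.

Op 1: note_on(79): voice 0 is free -> assigned | voices=[79 - - -]
Op 2: note_off(79): free voice 0 | voices=[- - - -]
Op 3: note_on(80): voice 0 is free -> assigned | voices=[80 - - -]
Op 4: note_on(71): voice 1 is free -> assigned | voices=[80 71 - -]
Op 5: note_on(76): voice 2 is free -> assigned | voices=[80 71 76 -]
Op 6: note_off(76): free voice 2 | voices=[80 71 - -]
Op 7: note_on(62): voice 2 is free -> assigned | voices=[80 71 62 -]
Op 8: note_on(66): voice 3 is free -> assigned | voices=[80 71 62 66]
Op 9: note_off(80): free voice 0 | voices=[- 71 62 66]

Answer: 8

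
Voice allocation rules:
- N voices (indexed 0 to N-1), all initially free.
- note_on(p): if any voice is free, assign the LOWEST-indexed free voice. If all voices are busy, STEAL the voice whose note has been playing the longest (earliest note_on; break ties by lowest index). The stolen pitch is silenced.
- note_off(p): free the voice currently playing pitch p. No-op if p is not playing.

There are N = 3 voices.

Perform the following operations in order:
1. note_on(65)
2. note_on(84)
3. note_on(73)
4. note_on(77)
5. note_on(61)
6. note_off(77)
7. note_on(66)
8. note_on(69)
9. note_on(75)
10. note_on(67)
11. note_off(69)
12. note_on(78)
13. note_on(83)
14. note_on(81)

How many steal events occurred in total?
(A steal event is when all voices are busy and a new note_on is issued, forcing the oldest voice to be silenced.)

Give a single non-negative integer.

Op 1: note_on(65): voice 0 is free -> assigned | voices=[65 - -]
Op 2: note_on(84): voice 1 is free -> assigned | voices=[65 84 -]
Op 3: note_on(73): voice 2 is free -> assigned | voices=[65 84 73]
Op 4: note_on(77): all voices busy, STEAL voice 0 (pitch 65, oldest) -> assign | voices=[77 84 73]
Op 5: note_on(61): all voices busy, STEAL voice 1 (pitch 84, oldest) -> assign | voices=[77 61 73]
Op 6: note_off(77): free voice 0 | voices=[- 61 73]
Op 7: note_on(66): voice 0 is free -> assigned | voices=[66 61 73]
Op 8: note_on(69): all voices busy, STEAL voice 2 (pitch 73, oldest) -> assign | voices=[66 61 69]
Op 9: note_on(75): all voices busy, STEAL voice 1 (pitch 61, oldest) -> assign | voices=[66 75 69]
Op 10: note_on(67): all voices busy, STEAL voice 0 (pitch 66, oldest) -> assign | voices=[67 75 69]
Op 11: note_off(69): free voice 2 | voices=[67 75 -]
Op 12: note_on(78): voice 2 is free -> assigned | voices=[67 75 78]
Op 13: note_on(83): all voices busy, STEAL voice 1 (pitch 75, oldest) -> assign | voices=[67 83 78]
Op 14: note_on(81): all voices busy, STEAL voice 0 (pitch 67, oldest) -> assign | voices=[81 83 78]

Answer: 7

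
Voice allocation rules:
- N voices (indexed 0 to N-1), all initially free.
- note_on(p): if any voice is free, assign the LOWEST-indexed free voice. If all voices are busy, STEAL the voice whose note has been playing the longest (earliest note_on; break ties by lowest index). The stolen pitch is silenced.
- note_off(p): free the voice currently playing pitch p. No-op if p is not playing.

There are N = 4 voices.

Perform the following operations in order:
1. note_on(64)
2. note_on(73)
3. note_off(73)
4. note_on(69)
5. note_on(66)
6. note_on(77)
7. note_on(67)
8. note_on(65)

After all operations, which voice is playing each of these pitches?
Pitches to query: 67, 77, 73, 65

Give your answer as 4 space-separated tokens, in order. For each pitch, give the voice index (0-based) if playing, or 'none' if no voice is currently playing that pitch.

Answer: 0 3 none 1

Derivation:
Op 1: note_on(64): voice 0 is free -> assigned | voices=[64 - - -]
Op 2: note_on(73): voice 1 is free -> assigned | voices=[64 73 - -]
Op 3: note_off(73): free voice 1 | voices=[64 - - -]
Op 4: note_on(69): voice 1 is free -> assigned | voices=[64 69 - -]
Op 5: note_on(66): voice 2 is free -> assigned | voices=[64 69 66 -]
Op 6: note_on(77): voice 3 is free -> assigned | voices=[64 69 66 77]
Op 7: note_on(67): all voices busy, STEAL voice 0 (pitch 64, oldest) -> assign | voices=[67 69 66 77]
Op 8: note_on(65): all voices busy, STEAL voice 1 (pitch 69, oldest) -> assign | voices=[67 65 66 77]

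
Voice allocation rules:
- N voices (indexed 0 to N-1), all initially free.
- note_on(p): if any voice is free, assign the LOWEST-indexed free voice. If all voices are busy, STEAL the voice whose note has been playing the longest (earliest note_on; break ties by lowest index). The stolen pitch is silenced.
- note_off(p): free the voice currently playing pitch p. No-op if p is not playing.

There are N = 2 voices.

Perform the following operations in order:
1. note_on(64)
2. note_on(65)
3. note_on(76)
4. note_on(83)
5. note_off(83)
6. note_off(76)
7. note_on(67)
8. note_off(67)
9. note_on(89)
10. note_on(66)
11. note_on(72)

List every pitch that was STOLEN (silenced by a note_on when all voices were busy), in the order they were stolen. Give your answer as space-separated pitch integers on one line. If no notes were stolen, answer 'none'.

Answer: 64 65 89

Derivation:
Op 1: note_on(64): voice 0 is free -> assigned | voices=[64 -]
Op 2: note_on(65): voice 1 is free -> assigned | voices=[64 65]
Op 3: note_on(76): all voices busy, STEAL voice 0 (pitch 64, oldest) -> assign | voices=[76 65]
Op 4: note_on(83): all voices busy, STEAL voice 1 (pitch 65, oldest) -> assign | voices=[76 83]
Op 5: note_off(83): free voice 1 | voices=[76 -]
Op 6: note_off(76): free voice 0 | voices=[- -]
Op 7: note_on(67): voice 0 is free -> assigned | voices=[67 -]
Op 8: note_off(67): free voice 0 | voices=[- -]
Op 9: note_on(89): voice 0 is free -> assigned | voices=[89 -]
Op 10: note_on(66): voice 1 is free -> assigned | voices=[89 66]
Op 11: note_on(72): all voices busy, STEAL voice 0 (pitch 89, oldest) -> assign | voices=[72 66]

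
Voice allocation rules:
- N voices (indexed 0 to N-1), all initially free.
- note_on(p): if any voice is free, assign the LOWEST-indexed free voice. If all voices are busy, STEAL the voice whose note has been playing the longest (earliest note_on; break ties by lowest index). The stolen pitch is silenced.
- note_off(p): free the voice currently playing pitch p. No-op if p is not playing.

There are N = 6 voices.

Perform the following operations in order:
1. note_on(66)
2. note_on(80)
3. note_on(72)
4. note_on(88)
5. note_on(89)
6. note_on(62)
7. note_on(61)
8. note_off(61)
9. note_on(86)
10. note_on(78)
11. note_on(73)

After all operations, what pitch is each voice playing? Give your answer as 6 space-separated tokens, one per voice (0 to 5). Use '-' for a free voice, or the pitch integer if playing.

Answer: 86 78 73 88 89 62

Derivation:
Op 1: note_on(66): voice 0 is free -> assigned | voices=[66 - - - - -]
Op 2: note_on(80): voice 1 is free -> assigned | voices=[66 80 - - - -]
Op 3: note_on(72): voice 2 is free -> assigned | voices=[66 80 72 - - -]
Op 4: note_on(88): voice 3 is free -> assigned | voices=[66 80 72 88 - -]
Op 5: note_on(89): voice 4 is free -> assigned | voices=[66 80 72 88 89 -]
Op 6: note_on(62): voice 5 is free -> assigned | voices=[66 80 72 88 89 62]
Op 7: note_on(61): all voices busy, STEAL voice 0 (pitch 66, oldest) -> assign | voices=[61 80 72 88 89 62]
Op 8: note_off(61): free voice 0 | voices=[- 80 72 88 89 62]
Op 9: note_on(86): voice 0 is free -> assigned | voices=[86 80 72 88 89 62]
Op 10: note_on(78): all voices busy, STEAL voice 1 (pitch 80, oldest) -> assign | voices=[86 78 72 88 89 62]
Op 11: note_on(73): all voices busy, STEAL voice 2 (pitch 72, oldest) -> assign | voices=[86 78 73 88 89 62]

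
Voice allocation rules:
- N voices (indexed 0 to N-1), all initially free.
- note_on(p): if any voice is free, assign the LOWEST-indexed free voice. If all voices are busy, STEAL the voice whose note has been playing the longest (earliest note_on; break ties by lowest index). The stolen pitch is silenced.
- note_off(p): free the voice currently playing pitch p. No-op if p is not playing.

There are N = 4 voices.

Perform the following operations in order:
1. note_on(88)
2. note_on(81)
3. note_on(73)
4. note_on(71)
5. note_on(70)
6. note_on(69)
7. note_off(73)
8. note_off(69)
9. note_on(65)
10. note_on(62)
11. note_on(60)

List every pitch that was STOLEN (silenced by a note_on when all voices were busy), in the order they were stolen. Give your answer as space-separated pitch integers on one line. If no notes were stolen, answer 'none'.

Op 1: note_on(88): voice 0 is free -> assigned | voices=[88 - - -]
Op 2: note_on(81): voice 1 is free -> assigned | voices=[88 81 - -]
Op 3: note_on(73): voice 2 is free -> assigned | voices=[88 81 73 -]
Op 4: note_on(71): voice 3 is free -> assigned | voices=[88 81 73 71]
Op 5: note_on(70): all voices busy, STEAL voice 0 (pitch 88, oldest) -> assign | voices=[70 81 73 71]
Op 6: note_on(69): all voices busy, STEAL voice 1 (pitch 81, oldest) -> assign | voices=[70 69 73 71]
Op 7: note_off(73): free voice 2 | voices=[70 69 - 71]
Op 8: note_off(69): free voice 1 | voices=[70 - - 71]
Op 9: note_on(65): voice 1 is free -> assigned | voices=[70 65 - 71]
Op 10: note_on(62): voice 2 is free -> assigned | voices=[70 65 62 71]
Op 11: note_on(60): all voices busy, STEAL voice 3 (pitch 71, oldest) -> assign | voices=[70 65 62 60]

Answer: 88 81 71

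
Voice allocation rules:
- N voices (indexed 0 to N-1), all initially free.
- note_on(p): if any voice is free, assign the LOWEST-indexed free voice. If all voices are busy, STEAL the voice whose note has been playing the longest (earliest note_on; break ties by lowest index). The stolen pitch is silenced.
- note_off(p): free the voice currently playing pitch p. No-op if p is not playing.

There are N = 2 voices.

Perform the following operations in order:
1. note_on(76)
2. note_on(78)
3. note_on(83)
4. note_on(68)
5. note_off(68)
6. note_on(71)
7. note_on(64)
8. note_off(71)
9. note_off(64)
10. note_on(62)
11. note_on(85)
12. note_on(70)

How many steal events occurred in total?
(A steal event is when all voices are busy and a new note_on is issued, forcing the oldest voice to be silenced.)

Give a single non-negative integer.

Op 1: note_on(76): voice 0 is free -> assigned | voices=[76 -]
Op 2: note_on(78): voice 1 is free -> assigned | voices=[76 78]
Op 3: note_on(83): all voices busy, STEAL voice 0 (pitch 76, oldest) -> assign | voices=[83 78]
Op 4: note_on(68): all voices busy, STEAL voice 1 (pitch 78, oldest) -> assign | voices=[83 68]
Op 5: note_off(68): free voice 1 | voices=[83 -]
Op 6: note_on(71): voice 1 is free -> assigned | voices=[83 71]
Op 7: note_on(64): all voices busy, STEAL voice 0 (pitch 83, oldest) -> assign | voices=[64 71]
Op 8: note_off(71): free voice 1 | voices=[64 -]
Op 9: note_off(64): free voice 0 | voices=[- -]
Op 10: note_on(62): voice 0 is free -> assigned | voices=[62 -]
Op 11: note_on(85): voice 1 is free -> assigned | voices=[62 85]
Op 12: note_on(70): all voices busy, STEAL voice 0 (pitch 62, oldest) -> assign | voices=[70 85]

Answer: 4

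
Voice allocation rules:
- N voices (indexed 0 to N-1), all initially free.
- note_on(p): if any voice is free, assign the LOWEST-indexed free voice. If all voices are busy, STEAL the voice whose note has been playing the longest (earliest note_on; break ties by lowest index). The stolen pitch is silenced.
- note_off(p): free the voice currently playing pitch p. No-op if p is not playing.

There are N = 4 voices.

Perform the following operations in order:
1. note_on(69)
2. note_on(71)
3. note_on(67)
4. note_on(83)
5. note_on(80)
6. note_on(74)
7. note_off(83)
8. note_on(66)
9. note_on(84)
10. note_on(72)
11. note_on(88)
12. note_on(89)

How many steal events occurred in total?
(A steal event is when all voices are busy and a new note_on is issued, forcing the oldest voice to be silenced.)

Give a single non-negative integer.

Answer: 6

Derivation:
Op 1: note_on(69): voice 0 is free -> assigned | voices=[69 - - -]
Op 2: note_on(71): voice 1 is free -> assigned | voices=[69 71 - -]
Op 3: note_on(67): voice 2 is free -> assigned | voices=[69 71 67 -]
Op 4: note_on(83): voice 3 is free -> assigned | voices=[69 71 67 83]
Op 5: note_on(80): all voices busy, STEAL voice 0 (pitch 69, oldest) -> assign | voices=[80 71 67 83]
Op 6: note_on(74): all voices busy, STEAL voice 1 (pitch 71, oldest) -> assign | voices=[80 74 67 83]
Op 7: note_off(83): free voice 3 | voices=[80 74 67 -]
Op 8: note_on(66): voice 3 is free -> assigned | voices=[80 74 67 66]
Op 9: note_on(84): all voices busy, STEAL voice 2 (pitch 67, oldest) -> assign | voices=[80 74 84 66]
Op 10: note_on(72): all voices busy, STEAL voice 0 (pitch 80, oldest) -> assign | voices=[72 74 84 66]
Op 11: note_on(88): all voices busy, STEAL voice 1 (pitch 74, oldest) -> assign | voices=[72 88 84 66]
Op 12: note_on(89): all voices busy, STEAL voice 3 (pitch 66, oldest) -> assign | voices=[72 88 84 89]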